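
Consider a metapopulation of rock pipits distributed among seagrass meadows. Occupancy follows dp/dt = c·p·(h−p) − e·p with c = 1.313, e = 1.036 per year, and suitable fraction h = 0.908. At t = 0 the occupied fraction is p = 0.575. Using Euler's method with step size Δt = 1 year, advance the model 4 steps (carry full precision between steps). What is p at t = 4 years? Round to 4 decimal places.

Update rule: p ← p + [c·p·(h−p) − e·p]·Δt with Δt = 1.
step 1: Δp = -0.34429, p = 0.23071
step 2: Δp = -0.03385, p = 0.19686
step 3: Δp = -0.02013, p = 0.17673
step 4: Δp = -0.01340, p = 0.16332

0.1633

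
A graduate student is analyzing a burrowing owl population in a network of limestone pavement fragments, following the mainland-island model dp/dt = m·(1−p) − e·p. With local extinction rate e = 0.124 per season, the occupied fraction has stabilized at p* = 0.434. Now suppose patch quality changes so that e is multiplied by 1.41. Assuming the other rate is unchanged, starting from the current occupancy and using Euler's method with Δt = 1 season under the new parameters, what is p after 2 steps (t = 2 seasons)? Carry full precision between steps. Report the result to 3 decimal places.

Balance m(1−p*) = e·p* gives m = e·p*/(1−p*) = 0.124×0.43400/0.56600 = 0.09508.
Starting from p₀ = 0.43400; update p ← p + (dp/dt)·Δt with the new parameters.
t = 1: p = 0.43400 + (-0.02206) = 0.41194
t = 2: p = 0.41194 + (-0.01611) = 0.39583

0.396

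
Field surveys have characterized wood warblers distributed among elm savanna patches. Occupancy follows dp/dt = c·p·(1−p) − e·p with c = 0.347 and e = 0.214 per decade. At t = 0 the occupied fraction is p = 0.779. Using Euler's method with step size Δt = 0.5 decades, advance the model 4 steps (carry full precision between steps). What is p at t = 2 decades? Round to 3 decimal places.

Update rule: p ← p + [c·p·(1−p) − e·p]·Δt with Δt = 0.5.
p: 0.77900 → 0.72552  (Δp = -0.05348)
p: 0.72552 → 0.68244  (Δp = -0.04308)
p: 0.68244 → 0.64702  (Δp = -0.03542)
p: 0.64702 → 0.61741  (Δp = -0.02961)

0.617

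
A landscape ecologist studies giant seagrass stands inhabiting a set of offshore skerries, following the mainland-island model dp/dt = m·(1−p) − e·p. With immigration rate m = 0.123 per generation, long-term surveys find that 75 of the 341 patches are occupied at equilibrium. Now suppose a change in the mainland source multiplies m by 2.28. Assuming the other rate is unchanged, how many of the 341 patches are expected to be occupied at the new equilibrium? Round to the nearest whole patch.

Observed p* = 75/341 = 0.21994.
Balance m(1−p*) = e·p* gives e = m(1−p*)/p* = 0.123×0.78006/0.21994 = 0.43624.
New p* = m/(m+e) = 0.28044/(0.28044+0.43624) = 0.39130.
Expected occupied = 341 × 0.39130 = 133.43 ≈ 133.

133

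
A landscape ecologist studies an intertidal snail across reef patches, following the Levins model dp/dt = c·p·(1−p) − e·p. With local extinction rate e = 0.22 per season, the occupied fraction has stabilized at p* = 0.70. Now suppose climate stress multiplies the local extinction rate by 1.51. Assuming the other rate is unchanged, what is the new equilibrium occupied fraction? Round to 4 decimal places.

0.5470

Balance c(1−p*) = e gives c = e/(1 − 0.70000) = 0.22/0.30000 = 0.73333.
New p* = 1 − e/c = 1 − 0.33220/0.73333 = 0.54700.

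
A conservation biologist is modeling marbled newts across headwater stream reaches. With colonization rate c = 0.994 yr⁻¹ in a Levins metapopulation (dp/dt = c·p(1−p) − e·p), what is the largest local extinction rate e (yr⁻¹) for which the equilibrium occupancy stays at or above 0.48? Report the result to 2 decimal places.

0.52

1 − e/c ≥ 0.48 ⇒ e ≤ c(1 − 0.48) = 0.994 × 0.5200.
e_max = 0.5169.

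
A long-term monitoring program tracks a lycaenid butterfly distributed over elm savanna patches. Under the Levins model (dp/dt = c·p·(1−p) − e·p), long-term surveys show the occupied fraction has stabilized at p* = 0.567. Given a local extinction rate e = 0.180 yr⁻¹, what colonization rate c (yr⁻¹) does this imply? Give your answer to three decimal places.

0.416

At equilibrium c(1−p*) = e, so c = e/(1−p*).
c = 0.180/(1 − 0.567) = 0.180/0.4330 = 0.4157.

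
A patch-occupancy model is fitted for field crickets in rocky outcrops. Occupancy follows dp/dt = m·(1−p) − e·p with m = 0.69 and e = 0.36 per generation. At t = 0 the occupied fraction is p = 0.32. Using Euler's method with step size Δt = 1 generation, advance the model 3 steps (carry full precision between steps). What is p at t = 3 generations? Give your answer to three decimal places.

0.657

Update rule: p ← p + [m·(1−p) − e·p]·Δt with Δt = 1.
t = 1: p = 0.32000 + (+0.35400) = 0.67400
t = 2: p = 0.67400 + (-0.01770) = 0.65630
t = 3: p = 0.65630 + (+0.00088) = 0.65719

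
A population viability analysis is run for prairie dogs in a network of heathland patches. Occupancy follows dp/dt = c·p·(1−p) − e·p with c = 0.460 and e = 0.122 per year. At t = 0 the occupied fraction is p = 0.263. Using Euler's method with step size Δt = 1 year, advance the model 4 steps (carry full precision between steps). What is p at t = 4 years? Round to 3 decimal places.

Update rule: p ← p + [c·p·(1−p) − e·p]·Δt with Δt = 1.
t = 1: p = 0.26300 + (+0.05708) = 0.32008
t = 2: p = 0.32008 + (+0.06106) = 0.38114
t = 3: p = 0.38114 + (+0.06200) = 0.44314
t = 4: p = 0.44314 + (+0.05945) = 0.50259

0.503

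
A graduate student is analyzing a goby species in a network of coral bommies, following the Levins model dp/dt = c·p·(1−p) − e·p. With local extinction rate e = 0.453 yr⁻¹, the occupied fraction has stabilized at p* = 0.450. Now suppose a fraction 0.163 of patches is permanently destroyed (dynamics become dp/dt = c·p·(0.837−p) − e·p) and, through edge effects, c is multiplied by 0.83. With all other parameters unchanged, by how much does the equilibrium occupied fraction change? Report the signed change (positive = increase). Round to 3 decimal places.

Balance c(1−p*) = e gives c = e/(1 − 0.45000) = 0.453/0.55000 = 0.82364.
New p* = 0.837 − e/c = 0.837 − 0.45300/0.68362 = 0.17435.
Δp* = 0.17435 − 0.45000 = -0.27565.

-0.276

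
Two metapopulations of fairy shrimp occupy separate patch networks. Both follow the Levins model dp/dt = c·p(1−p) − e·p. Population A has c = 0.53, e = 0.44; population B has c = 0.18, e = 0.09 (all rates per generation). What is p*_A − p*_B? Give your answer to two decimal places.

-0.33

A: p*_A = 1 − 0.44/0.53 = 0.1698.
B: p*_B = 1 − 0.09/0.18 = 0.5000.
p*_A − p*_B = 0.1698 − 0.5000 = -0.3302.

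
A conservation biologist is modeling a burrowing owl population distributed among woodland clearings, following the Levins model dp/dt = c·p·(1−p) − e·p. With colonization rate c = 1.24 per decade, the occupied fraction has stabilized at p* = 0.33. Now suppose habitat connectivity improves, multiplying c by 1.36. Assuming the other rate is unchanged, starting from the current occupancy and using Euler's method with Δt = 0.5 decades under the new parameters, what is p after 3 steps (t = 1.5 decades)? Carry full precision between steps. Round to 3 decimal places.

Balance c(1−p*) = e gives e = 1.24×(1 − 0.33000) = 0.83080.
Starting from p₀ = 0.33000; update p ← p + (dp/dt)·Δt with the new parameters.
step 1: Δp = +0.04935, p = 0.37935
step 2: Δp = +0.04094, p = 0.42029
step 3: Δp = +0.03085, p = 0.45115

0.451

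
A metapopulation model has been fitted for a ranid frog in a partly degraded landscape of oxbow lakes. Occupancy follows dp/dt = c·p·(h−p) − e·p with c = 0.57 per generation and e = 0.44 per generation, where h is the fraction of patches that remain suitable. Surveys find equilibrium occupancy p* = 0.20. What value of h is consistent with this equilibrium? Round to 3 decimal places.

At equilibrium c(h−p*) = e, so h = p* + e/c.
h = 0.20 + 0.44/0.57 = 0.20 + 0.7719 = 0.9719.

0.972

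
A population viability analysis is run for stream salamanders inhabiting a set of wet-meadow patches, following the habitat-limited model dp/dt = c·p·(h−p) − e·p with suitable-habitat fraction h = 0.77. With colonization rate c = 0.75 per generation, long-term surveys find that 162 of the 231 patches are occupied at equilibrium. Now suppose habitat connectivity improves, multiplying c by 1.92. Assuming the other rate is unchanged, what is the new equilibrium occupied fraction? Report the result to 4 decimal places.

Observed p* = 162/231 = 0.70130.
Balance c(h−p*) = e gives e = 0.75×(0.77 − 0.70130) = 0.05152.
New p* = 0.77 − e/c = 0.77 − 0.05152/1.44000 = 0.73422.

0.7342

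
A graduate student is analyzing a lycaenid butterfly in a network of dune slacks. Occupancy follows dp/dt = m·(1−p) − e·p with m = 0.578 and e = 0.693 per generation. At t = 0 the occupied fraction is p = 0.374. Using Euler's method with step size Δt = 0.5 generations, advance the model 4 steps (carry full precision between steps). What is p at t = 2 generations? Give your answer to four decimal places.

Update rule: p ← p + [m·(1−p) − e·p]·Δt with Δt = 0.5.
  1  |  dp/dt·Δt = +0.051323  |  p_1 = 0.425323
  2  |  dp/dt·Δt = +0.018707  |  p_2 = 0.444030
  3  |  dp/dt·Δt = +0.006819  |  p_3 = 0.450849
  4  |  dp/dt·Δt = +0.002485  |  p_4 = 0.453334

0.4533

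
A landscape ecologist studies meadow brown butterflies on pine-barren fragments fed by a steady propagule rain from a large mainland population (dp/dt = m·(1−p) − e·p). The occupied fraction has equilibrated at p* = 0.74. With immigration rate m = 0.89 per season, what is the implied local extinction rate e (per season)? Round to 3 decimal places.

At equilibrium m(1−p*) = e·p*, so e = m(1−p*)/p*.
e = 0.89 × 0.2600 / 0.74 = 0.3127.

0.313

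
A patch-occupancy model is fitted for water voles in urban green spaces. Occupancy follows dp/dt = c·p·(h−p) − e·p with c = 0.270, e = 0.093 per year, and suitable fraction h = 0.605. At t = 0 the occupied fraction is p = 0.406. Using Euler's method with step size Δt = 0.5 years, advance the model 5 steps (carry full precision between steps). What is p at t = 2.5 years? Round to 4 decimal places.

0.3714

Update rule: p ← p + [c·p·(h−p) − e·p]·Δt with Δt = 0.5.
t = 0.5: p = 0.40600 + (-0.00797) = 0.39803
t = 1: p = 0.39803 + (-0.00739) = 0.39064
t = 1.5: p = 0.39064 + (-0.00686) = 0.38378
t = 2: p = 0.38378 + (-0.00638) = 0.37740
t = 2.5: p = 0.37740 + (-0.00595) = 0.37144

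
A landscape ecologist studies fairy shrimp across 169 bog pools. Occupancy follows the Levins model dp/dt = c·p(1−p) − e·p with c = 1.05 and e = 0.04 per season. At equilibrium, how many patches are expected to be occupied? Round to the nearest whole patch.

p* = 1 − e/c = 1 − 0.04/1.05 = 0.9619.
Expected occupied patches = N × p* = 169 × 0.9619 = 162.56 ≈ 163.

163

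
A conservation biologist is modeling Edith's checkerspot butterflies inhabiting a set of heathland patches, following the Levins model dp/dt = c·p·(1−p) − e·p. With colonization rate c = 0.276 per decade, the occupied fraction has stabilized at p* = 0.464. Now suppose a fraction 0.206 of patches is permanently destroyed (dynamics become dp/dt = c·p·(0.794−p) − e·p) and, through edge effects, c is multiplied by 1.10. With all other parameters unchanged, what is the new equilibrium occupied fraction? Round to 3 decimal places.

Balance c(1−p*) = e gives e = 0.276×(1 − 0.46400) = 0.14794.
New p* = 0.794 − e/c = 0.794 − 0.14794/0.30360 = 0.30671.

0.307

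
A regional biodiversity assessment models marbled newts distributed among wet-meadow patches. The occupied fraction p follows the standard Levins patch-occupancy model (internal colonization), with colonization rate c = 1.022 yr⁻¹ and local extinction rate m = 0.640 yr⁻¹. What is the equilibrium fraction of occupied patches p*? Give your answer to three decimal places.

At equilibrium, colonization balances extinction: c·p*·(1−p*) = m·p*.
So p* = 1 − m/c = 1 − 0.640/1.022 = 1 − 0.6262 = 0.3738.

0.374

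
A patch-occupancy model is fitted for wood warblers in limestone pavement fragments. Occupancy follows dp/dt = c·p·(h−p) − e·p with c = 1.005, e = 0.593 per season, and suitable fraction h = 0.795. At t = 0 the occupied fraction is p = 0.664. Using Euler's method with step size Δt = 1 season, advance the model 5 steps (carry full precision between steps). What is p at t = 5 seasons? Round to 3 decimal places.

0.242

Update rule: p ← p + [c·p·(h−p) − e·p]·Δt with Δt = 1.
  1  |  dp/dt·Δt = -0.306333  |  p_1 = 0.357667
  2  |  dp/dt·Δt = -0.054895  |  p_2 = 0.302772
  3  |  dp/dt·Δt = -0.029766  |  p_3 = 0.273006
  4  |  dp/dt·Δt = -0.018673  |  p_4 = 0.254334
  5  |  dp/dt·Δt = -0.012623  |  p_5 = 0.241711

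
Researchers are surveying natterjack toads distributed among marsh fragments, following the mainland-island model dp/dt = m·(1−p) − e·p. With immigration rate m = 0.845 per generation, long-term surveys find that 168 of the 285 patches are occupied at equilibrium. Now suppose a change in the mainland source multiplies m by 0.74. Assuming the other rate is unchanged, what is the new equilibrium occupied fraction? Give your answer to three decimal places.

0.515

Observed p* = 168/285 = 0.58947.
Balance m(1−p*) = e·p* gives e = m(1−p*)/p* = 0.845×0.41053/0.58947 = 0.58849.
New p* = m/(m+e) = 0.62530/(0.62530+0.58849) = 0.51516.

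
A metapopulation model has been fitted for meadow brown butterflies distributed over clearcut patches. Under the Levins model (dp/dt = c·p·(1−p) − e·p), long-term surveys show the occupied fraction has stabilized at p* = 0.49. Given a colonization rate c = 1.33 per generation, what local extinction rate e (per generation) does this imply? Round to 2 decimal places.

0.68

At equilibrium c(1−p*) = e.
e = 1.33 × (1 − 0.49) = 1.33 × 0.5100 = 0.6783.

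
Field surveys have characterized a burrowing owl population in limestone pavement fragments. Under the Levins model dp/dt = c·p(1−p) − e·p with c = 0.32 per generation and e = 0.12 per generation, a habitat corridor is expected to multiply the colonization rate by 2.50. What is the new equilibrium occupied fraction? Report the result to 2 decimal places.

0.85

Before: p* = 1 − 0.12/0.32 = 0.6250.
After the change, c = 0.8, e = 0.12, so p* = 1 − 0.12/0.8 = 0.8500.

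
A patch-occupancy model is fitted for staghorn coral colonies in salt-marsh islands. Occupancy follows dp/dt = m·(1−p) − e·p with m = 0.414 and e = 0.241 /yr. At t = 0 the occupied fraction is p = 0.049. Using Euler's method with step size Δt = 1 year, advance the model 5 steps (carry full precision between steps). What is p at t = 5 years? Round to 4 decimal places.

Update rule: p ← p + [m·(1−p) − e·p]·Δt with Δt = 1.
  1  |  dp/dt·Δt = +0.381905  |  p_1 = 0.430905
  2  |  dp/dt·Δt = +0.131757  |  p_2 = 0.562662
  3  |  dp/dt·Δt = +0.045456  |  p_3 = 0.608118
  4  |  dp/dt·Δt = +0.015682  |  p_4 = 0.623801
  5  |  dp/dt·Δt = +0.005410  |  p_5 = 0.629211

0.6292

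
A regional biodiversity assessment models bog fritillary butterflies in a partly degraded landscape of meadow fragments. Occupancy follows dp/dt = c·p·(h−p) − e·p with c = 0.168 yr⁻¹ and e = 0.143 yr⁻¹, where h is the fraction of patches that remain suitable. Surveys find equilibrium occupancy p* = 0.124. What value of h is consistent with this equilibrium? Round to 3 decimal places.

At equilibrium c(h−p*) = e, so h = p* + e/c.
h = 0.124 + 0.143/0.168 = 0.124 + 0.8512 = 0.9752.

0.975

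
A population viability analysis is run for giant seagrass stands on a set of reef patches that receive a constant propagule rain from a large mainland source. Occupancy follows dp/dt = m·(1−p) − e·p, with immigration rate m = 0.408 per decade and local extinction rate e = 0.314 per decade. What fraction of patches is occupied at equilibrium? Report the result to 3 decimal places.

Setting dp/dt = 0: m − m·p* = e·p*, so m = (m+e)·p*.
p* = m/(m+e) = 0.408/(0.408+0.314) = 0.408/0.7220 = 0.5651.

0.565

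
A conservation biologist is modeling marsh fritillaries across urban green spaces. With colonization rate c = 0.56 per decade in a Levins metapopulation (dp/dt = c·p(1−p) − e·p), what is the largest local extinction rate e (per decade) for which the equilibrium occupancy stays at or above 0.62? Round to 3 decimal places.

0.213

1 − e/c ≥ 0.62 ⇒ e ≤ c(1 − 0.62) = 0.56 × 0.3800.
e_max = 0.2128.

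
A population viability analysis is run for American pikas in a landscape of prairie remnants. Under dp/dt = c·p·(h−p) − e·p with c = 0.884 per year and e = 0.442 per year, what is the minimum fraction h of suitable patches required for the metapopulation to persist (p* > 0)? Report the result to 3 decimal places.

p* = h − e/c is positive only when h > e/c.
h_min = e/c = 0.442/0.884 = 0.5000.

0.500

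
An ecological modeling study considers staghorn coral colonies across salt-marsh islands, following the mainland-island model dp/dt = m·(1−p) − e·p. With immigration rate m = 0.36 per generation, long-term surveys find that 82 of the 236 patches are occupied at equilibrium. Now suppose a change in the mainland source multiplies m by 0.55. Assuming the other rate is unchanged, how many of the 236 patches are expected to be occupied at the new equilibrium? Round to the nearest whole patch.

53

Observed p* = 82/236 = 0.34746.
Balance m(1−p*) = e·p* gives e = m(1−p*)/p* = 0.36×0.65254/0.34746 = 0.67609.
New p* = m/(m+e) = 0.19800/(0.19800+0.67609) = 0.22652.
Expected occupied = 236 × 0.22652 = 53.46 ≈ 53.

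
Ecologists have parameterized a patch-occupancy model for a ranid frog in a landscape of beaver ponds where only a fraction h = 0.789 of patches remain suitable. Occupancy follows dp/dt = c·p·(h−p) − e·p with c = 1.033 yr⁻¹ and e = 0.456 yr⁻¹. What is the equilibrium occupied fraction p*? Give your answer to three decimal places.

Setting dp/dt = 0 and dividing by p* gives c·(h−p*) = e.
So p* = h − e/c = 0.789 − 0.456/1.033 = 0.789 − 0.4414 = 0.3476.

0.348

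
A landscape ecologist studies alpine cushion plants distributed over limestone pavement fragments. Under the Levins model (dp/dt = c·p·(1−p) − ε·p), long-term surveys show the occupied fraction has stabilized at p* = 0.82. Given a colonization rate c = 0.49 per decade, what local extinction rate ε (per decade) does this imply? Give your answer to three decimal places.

0.088

At equilibrium c(1−p*) = ε.
ε = 0.49 × (1 − 0.82) = 0.49 × 0.1800 = 0.0882.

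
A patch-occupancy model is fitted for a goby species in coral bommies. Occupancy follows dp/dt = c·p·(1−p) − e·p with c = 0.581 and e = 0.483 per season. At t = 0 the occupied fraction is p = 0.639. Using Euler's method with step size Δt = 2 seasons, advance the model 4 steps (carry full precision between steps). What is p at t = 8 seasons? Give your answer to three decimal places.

0.211

Update rule: p ← p + [c·p·(1−p) − e·p]·Δt with Δt = 2.
t = 2: p = 0.63900 + (-0.34923) = 0.28977
t = 4: p = 0.28977 + (-0.04078) = 0.24900
t = 6: p = 0.24900 + (-0.02324) = 0.22576
t = 8: p = 0.22576 + (-0.01497) = 0.21078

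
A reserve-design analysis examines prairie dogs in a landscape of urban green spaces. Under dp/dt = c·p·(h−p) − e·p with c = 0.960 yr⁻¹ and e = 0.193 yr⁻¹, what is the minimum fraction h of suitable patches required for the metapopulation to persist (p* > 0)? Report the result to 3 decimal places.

0.201

p* = h − e/c is positive only when h > e/c.
h_min = e/c = 0.193/0.960 = 0.2010.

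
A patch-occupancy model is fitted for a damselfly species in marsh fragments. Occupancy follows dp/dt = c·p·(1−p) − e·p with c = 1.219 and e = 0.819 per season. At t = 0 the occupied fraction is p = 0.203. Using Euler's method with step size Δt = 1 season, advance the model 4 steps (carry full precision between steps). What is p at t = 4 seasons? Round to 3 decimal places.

Update rule: p ← p + [c·p·(1−p) − e·p]·Δt with Δt = 1.
p: 0.20300 → 0.23397  (Δp = +0.03097)
p: 0.23397 → 0.26082  (Δp = +0.02686)
p: 0.26082 → 0.28223  (Δp = +0.02140)
p: 0.28223 → 0.29802  (Δp = +0.01580)

0.298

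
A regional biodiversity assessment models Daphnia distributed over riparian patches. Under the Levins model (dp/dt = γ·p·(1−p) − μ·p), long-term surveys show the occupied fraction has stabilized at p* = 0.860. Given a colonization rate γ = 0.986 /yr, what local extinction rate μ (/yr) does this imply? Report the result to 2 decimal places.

0.14

At equilibrium γ(1−p*) = μ.
μ = 0.986 × (1 − 0.860) = 0.986 × 0.1400 = 0.1380.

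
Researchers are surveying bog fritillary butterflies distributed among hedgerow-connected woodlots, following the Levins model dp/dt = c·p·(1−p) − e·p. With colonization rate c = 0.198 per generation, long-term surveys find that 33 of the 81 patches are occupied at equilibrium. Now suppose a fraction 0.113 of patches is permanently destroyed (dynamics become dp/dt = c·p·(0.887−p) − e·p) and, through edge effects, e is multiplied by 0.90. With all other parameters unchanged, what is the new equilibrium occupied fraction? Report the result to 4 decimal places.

Observed p* = 33/81 = 0.40741.
Balance c(1−p*) = e gives e = 0.198×(1 − 0.40741) = 0.11733.
New p* = 0.887 − e/c = 0.887 − 0.10560/0.19800 = 0.35367.

0.3537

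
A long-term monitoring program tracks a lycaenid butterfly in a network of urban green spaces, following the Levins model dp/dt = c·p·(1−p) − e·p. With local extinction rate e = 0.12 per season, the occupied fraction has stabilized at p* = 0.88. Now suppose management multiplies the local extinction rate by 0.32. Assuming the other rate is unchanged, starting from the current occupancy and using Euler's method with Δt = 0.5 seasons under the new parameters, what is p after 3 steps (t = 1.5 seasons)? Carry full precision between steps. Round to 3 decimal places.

0.948

Balance c(1−p*) = e gives c = e/(1 − 0.88000) = 0.12/0.12000 = 1.00000.
Starting from p₀ = 0.88000; update p ← p + (dp/dt)·Δt with the new parameters.
step 1: Δp = +0.03590, p = 0.91590
step 2: Δp = +0.02093, p = 0.93683
step 3: Δp = +0.01160, p = 0.94843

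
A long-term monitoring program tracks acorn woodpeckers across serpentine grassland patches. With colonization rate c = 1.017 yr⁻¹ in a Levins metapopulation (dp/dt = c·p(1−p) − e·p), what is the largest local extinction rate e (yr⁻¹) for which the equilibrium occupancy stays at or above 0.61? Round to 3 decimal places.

1 − e/c ≥ 0.61 ⇒ e ≤ c(1 − 0.61) = 1.017 × 0.3900.
e_max = 0.3966.

0.397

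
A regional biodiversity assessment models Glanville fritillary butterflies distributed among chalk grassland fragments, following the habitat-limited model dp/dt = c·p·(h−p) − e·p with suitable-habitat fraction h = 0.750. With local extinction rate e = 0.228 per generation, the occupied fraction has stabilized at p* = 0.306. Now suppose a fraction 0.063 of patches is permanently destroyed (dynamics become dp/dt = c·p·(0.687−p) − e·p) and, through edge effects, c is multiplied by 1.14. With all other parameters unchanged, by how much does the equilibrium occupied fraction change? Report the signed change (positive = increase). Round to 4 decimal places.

Balance c(h−p*) = e gives c = e/(0.75 − 0.30600) = 0.228/0.44400 = 0.51351.
New p* = 0.687 − e/c = 0.687 − 0.22800/0.58540 = 0.29752.
Δp* = 0.29752 − 0.30600 = -0.00848.

-0.0085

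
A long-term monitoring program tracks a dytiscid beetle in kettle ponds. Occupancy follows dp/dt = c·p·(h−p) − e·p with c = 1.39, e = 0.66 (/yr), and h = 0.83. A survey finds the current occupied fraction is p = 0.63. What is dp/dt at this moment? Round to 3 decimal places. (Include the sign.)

Colonization term: c·p·(h−p) = 1.39×0.63×0.2000 = 0.17514.
Extinction term: e·p = 0.41580.
dp/dt = 0.17514 − 0.41580 = -0.24066.

-0.241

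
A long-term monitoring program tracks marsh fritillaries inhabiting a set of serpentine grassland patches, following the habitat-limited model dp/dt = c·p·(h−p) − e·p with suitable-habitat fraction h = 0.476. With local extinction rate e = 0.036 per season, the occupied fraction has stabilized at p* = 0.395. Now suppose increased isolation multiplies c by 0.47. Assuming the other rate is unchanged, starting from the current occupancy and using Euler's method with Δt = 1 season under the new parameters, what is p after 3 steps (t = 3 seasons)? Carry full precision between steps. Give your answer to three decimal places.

Balance c(h−p*) = e gives c = e/(0.476 − 0.39500) = 0.036/0.08100 = 0.44444.
Starting from p₀ = 0.39500; update p ← p + (dp/dt)·Δt with the new parameters.
p: 0.39500 → 0.38746  (Δp = -0.00754)
p: 0.38746 → 0.38068  (Δp = -0.00678)
p: 0.38068 → 0.37456  (Δp = -0.00612)

0.375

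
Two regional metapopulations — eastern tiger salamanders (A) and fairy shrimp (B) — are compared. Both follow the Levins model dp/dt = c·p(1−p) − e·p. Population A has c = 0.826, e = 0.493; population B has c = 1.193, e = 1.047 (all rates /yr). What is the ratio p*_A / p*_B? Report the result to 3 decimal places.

A: p*_A = 1 − 0.493/0.826 = 0.4031.
B: p*_B = 1 − 1.047/1.193 = 0.1224.
p*_A / p*_B = 0.4031/0.1224 = 3.2942.

3.294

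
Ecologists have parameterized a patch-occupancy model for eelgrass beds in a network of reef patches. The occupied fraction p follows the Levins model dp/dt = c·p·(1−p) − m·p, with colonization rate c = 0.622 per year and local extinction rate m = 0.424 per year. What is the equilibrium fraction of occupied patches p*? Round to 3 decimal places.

Setting dp/dt = 0 and dividing through by p* gives c·(1−p*) = m.
So p* = 1 − m/c = 1 − 0.424/0.622 = 1 − 0.6817 = 0.3183.

0.318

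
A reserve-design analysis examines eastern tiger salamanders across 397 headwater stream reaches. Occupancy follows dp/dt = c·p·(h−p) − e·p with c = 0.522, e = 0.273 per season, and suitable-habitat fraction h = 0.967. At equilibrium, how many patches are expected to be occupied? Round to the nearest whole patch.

176

p* = h − e/c = 0.967 − 0.5230 = 0.4440.
Expected occupied patches = N × p* = 397 × 0.4440 = 176.27 ≈ 176.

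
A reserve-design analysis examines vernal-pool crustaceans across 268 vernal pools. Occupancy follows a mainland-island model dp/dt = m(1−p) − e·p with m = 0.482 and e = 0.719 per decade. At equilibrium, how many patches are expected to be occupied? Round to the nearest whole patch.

p* = m/(m+e) = 0.482/1.2010 = 0.4013.
Expected occupied patches = N × p* = 268 × 0.4013 = 107.56 ≈ 108.

108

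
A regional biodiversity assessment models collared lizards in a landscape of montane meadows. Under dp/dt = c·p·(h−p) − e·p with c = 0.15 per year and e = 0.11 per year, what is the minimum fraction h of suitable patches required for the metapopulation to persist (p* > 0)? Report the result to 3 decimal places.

0.733

p* = h − e/c is positive only when h > e/c.
h_min = e/c = 0.11/0.15 = 0.7333.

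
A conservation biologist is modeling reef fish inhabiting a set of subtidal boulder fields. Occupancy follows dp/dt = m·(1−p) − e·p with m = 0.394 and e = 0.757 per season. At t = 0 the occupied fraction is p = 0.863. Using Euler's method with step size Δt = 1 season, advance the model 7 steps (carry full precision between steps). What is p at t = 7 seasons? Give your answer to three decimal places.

Update rule: p ← p + [m·(1−p) − e·p]·Δt with Δt = 1.
t = 1: p = 0.86300 + (-0.59931) = 0.26369
t = 2: p = 0.26369 + (+0.09050) = 0.35418
t = 3: p = 0.35418 + (-0.01366) = 0.34052
t = 4: p = 0.34052 + (+0.00206) = 0.34258
t = 5: p = 0.34258 + (-0.00031) = 0.34227
t = 6: p = 0.34227 + (+0.00005) = 0.34232
t = 7: p = 0.34232 + (-0.00001) = 0.34231

0.342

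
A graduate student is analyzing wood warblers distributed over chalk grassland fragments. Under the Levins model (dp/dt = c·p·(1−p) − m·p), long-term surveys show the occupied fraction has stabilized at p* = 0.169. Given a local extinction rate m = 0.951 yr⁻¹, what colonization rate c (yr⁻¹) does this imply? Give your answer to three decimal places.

1.144

At equilibrium c(1−p*) = m, so c = m/(1−p*).
c = 0.951/(1 − 0.169) = 0.951/0.8310 = 1.1444.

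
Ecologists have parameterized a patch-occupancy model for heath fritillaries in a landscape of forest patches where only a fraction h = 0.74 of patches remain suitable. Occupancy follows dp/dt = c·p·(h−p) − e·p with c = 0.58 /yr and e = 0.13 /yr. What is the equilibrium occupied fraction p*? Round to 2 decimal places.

Setting dp/dt = 0 and dividing by p* gives c·(h−p*) = e.
So p* = h − e/c = 0.74 − 0.13/0.58 = 0.74 − 0.2241 = 0.5159.

0.52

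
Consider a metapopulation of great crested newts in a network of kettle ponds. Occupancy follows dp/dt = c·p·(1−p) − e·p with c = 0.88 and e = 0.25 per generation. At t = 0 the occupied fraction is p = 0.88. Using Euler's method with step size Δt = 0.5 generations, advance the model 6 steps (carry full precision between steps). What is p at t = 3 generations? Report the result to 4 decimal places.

Update rule: p ← p + [c·p·(1−p) − e·p]·Δt with Δt = 0.5.
  1  |  dp/dt·Δt = -0.063536  |  p_1 = 0.816464
  2  |  dp/dt·Δt = -0.036124  |  p_2 = 0.780340
  3  |  dp/dt·Δt = -0.022122  |  p_3 = 0.758218
  4  |  dp/dt·Δt = -0.014115  |  p_4 = 0.744103
  5  |  dp/dt·Δt = -0.009231  |  p_5 = 0.734872
  6  |  dp/dt·Δt = -0.006132  |  p_6 = 0.728741

0.7287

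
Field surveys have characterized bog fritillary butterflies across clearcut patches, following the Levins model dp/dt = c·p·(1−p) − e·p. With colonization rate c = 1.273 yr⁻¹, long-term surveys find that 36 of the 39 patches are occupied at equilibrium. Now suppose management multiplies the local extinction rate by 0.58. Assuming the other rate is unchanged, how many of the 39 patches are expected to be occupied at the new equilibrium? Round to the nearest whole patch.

Observed p* = 36/39 = 0.92308.
Balance c(1−p*) = e gives e = 1.273×(1 − 0.92308) = 0.09792.
New p* = 1 − e/c = 1 − 0.05679/1.27300 = 0.95539.
Expected occupied = 39 × 0.95539 = 37.26 ≈ 37.

37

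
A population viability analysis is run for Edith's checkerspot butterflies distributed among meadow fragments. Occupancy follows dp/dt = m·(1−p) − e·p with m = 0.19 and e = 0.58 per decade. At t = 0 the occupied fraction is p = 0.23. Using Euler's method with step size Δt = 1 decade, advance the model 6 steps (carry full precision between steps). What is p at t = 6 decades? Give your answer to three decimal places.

Update rule: p ← p + [m·(1−p) − e·p]·Δt with Δt = 1.
p: 0.23000 → 0.24290  (Δp = +0.01290)
p: 0.24290 → 0.24587  (Δp = +0.00297)
p: 0.24587 → 0.24655  (Δp = +0.00068)
p: 0.24655 → 0.24671  (Δp = +0.00016)
p: 0.24671 → 0.24674  (Δp = +0.00004)
p: 0.24674 → 0.24675  (Δp = +0.00001)

0.247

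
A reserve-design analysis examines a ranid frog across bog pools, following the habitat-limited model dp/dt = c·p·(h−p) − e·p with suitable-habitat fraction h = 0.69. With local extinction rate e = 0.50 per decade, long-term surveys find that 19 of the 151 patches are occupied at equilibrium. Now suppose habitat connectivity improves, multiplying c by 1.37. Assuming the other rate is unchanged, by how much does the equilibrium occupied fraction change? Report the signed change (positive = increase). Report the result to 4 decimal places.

Observed p* = 19/151 = 0.12583.
Balance c(h−p*) = e gives c = e/(0.69 − 0.12583) = 0.50/0.56417 = 0.88626.
New p* = 0.69 − e/c = 0.69 − 0.50000/1.21418 = 0.27820.
Δp* = 0.27820 − 0.12583 = +0.15237.

0.1524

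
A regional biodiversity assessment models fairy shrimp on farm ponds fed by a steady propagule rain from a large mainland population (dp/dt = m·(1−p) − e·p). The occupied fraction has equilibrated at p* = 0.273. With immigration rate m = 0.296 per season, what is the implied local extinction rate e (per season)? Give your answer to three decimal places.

0.788

At equilibrium m(1−p*) = e·p*, so e = m(1−p*)/p*.
e = 0.296 × 0.7270 / 0.273 = 0.7882.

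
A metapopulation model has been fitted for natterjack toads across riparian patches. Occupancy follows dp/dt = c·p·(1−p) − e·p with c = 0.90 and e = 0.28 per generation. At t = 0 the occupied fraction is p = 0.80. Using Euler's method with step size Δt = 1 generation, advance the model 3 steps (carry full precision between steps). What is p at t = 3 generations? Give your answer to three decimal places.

0.693

Update rule: p ← p + [c·p·(1−p) − e·p]·Δt with Δt = 1.
step 1: Δp = -0.08000, p = 0.72000
step 2: Δp = -0.02016, p = 0.69984
step 3: Δp = -0.00690, p = 0.69294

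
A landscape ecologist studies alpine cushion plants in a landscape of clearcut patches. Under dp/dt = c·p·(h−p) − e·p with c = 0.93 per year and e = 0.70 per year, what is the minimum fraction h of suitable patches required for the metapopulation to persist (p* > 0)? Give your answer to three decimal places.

0.753

p* = h − e/c is positive only when h > e/c.
h_min = e/c = 0.70/0.93 = 0.7527.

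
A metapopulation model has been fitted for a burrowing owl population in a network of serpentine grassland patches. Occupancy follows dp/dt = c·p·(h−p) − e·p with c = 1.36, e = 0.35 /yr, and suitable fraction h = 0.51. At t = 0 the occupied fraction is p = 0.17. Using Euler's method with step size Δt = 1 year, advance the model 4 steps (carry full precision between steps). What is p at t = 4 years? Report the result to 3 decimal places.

0.229

Update rule: p ← p + [c·p·(h−p) − e·p]·Δt with Δt = 1.
t = 1: p = 0.17000 + (+0.01911) = 0.18911
t = 2: p = 0.18911 + (+0.01634) = 0.20545
t = 3: p = 0.20545 + (+0.01319) = 0.21864
t = 4: p = 0.21864 + (+0.01011) = 0.22875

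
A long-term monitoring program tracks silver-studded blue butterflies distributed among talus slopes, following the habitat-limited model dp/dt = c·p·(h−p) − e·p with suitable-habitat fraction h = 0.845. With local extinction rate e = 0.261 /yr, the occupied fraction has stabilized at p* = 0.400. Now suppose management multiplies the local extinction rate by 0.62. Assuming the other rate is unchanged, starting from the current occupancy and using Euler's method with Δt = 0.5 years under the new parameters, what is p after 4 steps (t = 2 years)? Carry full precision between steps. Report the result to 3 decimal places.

Balance c(h−p*) = e gives c = e/(0.845 − 0.40000) = 0.261/0.44500 = 0.58652.
Starting from p₀ = 0.40000; update p ← p + (dp/dt)·Δt with the new parameters.
p: 0.40000 → 0.41984  (Δp = +0.01984)
p: 0.41984 → 0.43821  (Δp = +0.01838)
p: 0.43821 → 0.45503  (Δp = +0.01682)
p: 0.45503 → 0.47025  (Δp = +0.01522)

0.470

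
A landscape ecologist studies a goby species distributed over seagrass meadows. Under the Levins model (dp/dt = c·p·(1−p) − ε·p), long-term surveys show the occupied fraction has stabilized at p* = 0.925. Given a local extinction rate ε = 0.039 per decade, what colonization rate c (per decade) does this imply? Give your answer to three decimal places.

0.520

At equilibrium c(1−p*) = ε, so c = ε/(1−p*).
c = 0.039/(1 − 0.925) = 0.039/0.0750 = 0.5200.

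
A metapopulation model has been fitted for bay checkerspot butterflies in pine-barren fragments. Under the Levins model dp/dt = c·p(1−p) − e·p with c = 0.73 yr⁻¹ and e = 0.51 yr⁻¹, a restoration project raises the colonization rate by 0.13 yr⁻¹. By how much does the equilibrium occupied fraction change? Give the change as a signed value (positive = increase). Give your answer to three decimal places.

Before: p* = 1 − 0.51/0.73 = 0.3014.
After the change, c = 0.86, e = 0.51, so p* = 1 − 0.51/0.86 = 0.4070.
Δp* = 0.4070 − 0.3014 = +0.1056.

0.106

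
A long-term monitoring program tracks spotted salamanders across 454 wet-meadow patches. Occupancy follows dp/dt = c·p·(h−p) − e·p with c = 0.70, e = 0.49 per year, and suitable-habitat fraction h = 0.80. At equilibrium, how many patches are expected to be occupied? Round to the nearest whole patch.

p* = h − e/c = 0.80 − 0.7000 = 0.1000.
Expected occupied patches = N × p* = 454 × 0.1000 = 45.40 ≈ 45.

45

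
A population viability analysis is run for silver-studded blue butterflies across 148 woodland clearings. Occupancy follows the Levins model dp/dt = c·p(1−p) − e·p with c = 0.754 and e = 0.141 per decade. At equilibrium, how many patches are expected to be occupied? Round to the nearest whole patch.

p* = 1 − e/c = 1 − 0.141/0.754 = 0.8130.
Expected occupied patches = N × p* = 148 × 0.8130 = 120.32 ≈ 120.

120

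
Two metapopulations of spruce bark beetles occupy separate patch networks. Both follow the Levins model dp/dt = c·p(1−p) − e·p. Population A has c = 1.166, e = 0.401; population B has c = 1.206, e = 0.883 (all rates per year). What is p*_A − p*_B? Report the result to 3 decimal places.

0.388

A: p*_A = 1 − 0.401/1.166 = 0.6561.
B: p*_B = 1 − 0.883/1.206 = 0.2678.
p*_A − p*_B = 0.6561 − 0.2678 = 0.3883.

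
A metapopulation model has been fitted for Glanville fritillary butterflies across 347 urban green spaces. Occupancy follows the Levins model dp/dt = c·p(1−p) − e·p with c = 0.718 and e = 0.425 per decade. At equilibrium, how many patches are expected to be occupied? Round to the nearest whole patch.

p* = 1 − e/c = 1 − 0.425/0.718 = 0.4081.
Expected occupied patches = N × p* = 347 × 0.4081 = 141.60 ≈ 142.

142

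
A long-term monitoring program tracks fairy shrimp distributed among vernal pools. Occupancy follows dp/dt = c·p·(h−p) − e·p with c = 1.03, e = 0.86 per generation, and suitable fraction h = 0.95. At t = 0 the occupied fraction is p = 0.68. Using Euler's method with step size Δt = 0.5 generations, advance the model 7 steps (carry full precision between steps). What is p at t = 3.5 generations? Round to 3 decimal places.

Update rule: p ← p + [c·p·(h−p) − e·p]·Δt with Δt = 0.5.
step 1: Δp = -0.19785, p = 0.48215
step 2: Δp = -0.09116, p = 0.39100
step 3: Δp = -0.05557, p = 0.33543
step 4: Δp = -0.03807, p = 0.29736
step 5: Δp = -0.02792, p = 0.26944
step 6: Δp = -0.02142, p = 0.24802
step 7: Δp = -0.01698, p = 0.23103

0.231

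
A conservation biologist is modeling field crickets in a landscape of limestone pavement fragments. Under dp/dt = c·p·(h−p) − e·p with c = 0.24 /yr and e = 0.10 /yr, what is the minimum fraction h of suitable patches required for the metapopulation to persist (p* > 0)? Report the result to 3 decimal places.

p* = h − e/c is positive only when h > e/c.
h_min = e/c = 0.10/0.24 = 0.4167.

0.417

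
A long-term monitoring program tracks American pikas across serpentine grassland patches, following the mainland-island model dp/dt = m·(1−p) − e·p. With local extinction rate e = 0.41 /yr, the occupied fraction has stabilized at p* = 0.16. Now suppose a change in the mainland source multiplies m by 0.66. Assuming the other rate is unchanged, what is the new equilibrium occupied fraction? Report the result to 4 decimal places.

0.1117

Balance m(1−p*) = e·p* gives m = e·p*/(1−p*) = 0.41×0.16000/0.84000 = 0.07810.
New p* = m/(m+e) = 0.05155/(0.05155+0.41000) = 0.11169.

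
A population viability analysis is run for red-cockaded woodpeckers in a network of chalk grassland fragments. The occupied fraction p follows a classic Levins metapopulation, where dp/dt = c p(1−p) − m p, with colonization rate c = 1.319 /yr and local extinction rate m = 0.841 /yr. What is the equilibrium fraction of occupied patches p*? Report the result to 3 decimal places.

0.362

At equilibrium, colonization balances extinction: c·p*·(1−p*) = m·p*.
So p* = 1 − m/c = 1 − 0.841/1.319 = 1 − 0.6376 = 0.3624.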